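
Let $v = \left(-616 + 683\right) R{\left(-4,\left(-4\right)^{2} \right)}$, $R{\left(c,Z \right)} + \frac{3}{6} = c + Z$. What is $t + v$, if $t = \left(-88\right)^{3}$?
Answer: $- \frac{1361403}{2} \approx -6.807 \cdot 10^{5}$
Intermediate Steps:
$R{\left(c,Z \right)} = - \frac{1}{2} + Z + c$ ($R{\left(c,Z \right)} = - \frac{1}{2} + \left(c + Z\right) = - \frac{1}{2} + \left(Z + c\right) = - \frac{1}{2} + Z + c$)
$t = -681472$
$v = \frac{1541}{2}$ ($v = \left(-616 + 683\right) \left(- \frac{1}{2} + \left(-4\right)^{2} - 4\right) = 67 \left(- \frac{1}{2} + 16 - 4\right) = 67 \cdot \frac{23}{2} = \frac{1541}{2} \approx 770.5$)
$t + v = -681472 + \frac{1541}{2} = - \frac{1361403}{2}$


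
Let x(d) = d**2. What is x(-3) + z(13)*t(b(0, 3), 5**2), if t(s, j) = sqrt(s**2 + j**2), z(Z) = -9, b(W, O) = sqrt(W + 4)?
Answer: 9 - 9*sqrt(629) ≈ -216.72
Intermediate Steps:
b(W, O) = sqrt(4 + W)
t(s, j) = sqrt(j**2 + s**2)
x(-3) + z(13)*t(b(0, 3), 5**2) = (-3)**2 - 9*sqrt((5**2)**2 + (sqrt(4 + 0))**2) = 9 - 9*sqrt(25**2 + (sqrt(4))**2) = 9 - 9*sqrt(625 + 2**2) = 9 - 9*sqrt(625 + 4) = 9 - 9*sqrt(629)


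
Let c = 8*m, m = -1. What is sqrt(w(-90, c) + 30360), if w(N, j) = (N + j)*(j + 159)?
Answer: sqrt(15562) ≈ 124.75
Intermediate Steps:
c = -8 (c = 8*(-1) = -8)
w(N, j) = (159 + j)*(N + j) (w(N, j) = (N + j)*(159 + j) = (159 + j)*(N + j))
sqrt(w(-90, c) + 30360) = sqrt(((-8)**2 + 159*(-90) + 159*(-8) - 90*(-8)) + 30360) = sqrt((64 - 14310 - 1272 + 720) + 30360) = sqrt(-14798 + 30360) = sqrt(15562)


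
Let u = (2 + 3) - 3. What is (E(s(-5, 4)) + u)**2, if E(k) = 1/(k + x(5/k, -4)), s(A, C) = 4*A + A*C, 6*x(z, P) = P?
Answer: 58081/14884 ≈ 3.9022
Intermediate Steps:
x(z, P) = P/6
u = 2 (u = 5 - 3 = 2)
E(k) = 1/(-2/3 + k) (E(k) = 1/(k + (1/6)*(-4)) = 1/(k - 2/3) = 1/(-2/3 + k))
(E(s(-5, 4)) + u)**2 = (3/(-2 + 3*(-5*(4 + 4))) + 2)**2 = (3/(-2 + 3*(-5*8)) + 2)**2 = (3/(-2 + 3*(-40)) + 2)**2 = (3/(-2 - 120) + 2)**2 = (3/(-122) + 2)**2 = (3*(-1/122) + 2)**2 = (-3/122 + 2)**2 = (241/122)**2 = 58081/14884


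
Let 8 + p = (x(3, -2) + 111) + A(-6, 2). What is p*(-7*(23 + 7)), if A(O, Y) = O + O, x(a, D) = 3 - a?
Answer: -19110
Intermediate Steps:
A(O, Y) = 2*O
p = 91 (p = -8 + (((3 - 1*3) + 111) + 2*(-6)) = -8 + (((3 - 3) + 111) - 12) = -8 + ((0 + 111) - 12) = -8 + (111 - 12) = -8 + 99 = 91)
p*(-7*(23 + 7)) = 91*(-7*(23 + 7)) = 91*(-7*30) = 91*(-210) = -19110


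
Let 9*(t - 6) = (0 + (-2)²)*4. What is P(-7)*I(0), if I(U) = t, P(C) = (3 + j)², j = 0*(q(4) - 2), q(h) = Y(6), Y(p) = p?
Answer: 70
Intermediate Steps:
q(h) = 6
j = 0 (j = 0*(6 - 2) = 0*4 = 0)
P(C) = 9 (P(C) = (3 + 0)² = 3² = 9)
t = 70/9 (t = 6 + ((0 + (-2)²)*4)/9 = 6 + ((0 + 4)*4)/9 = 6 + (4*4)/9 = 6 + (⅑)*16 = 6 + 16/9 = 70/9 ≈ 7.7778)
I(U) = 70/9
P(-7)*I(0) = 9*(70/9) = 70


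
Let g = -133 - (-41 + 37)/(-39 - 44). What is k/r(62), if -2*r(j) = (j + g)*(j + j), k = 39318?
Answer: 1631697/182807 ≈ 8.9258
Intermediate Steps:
g = -11043/83 (g = -133 - (-4)/(-83) = -133 - (-4)*(-1)/83 = -133 - 1*4/83 = -133 - 4/83 = -11043/83 ≈ -133.05)
r(j) = -j*(-11043/83 + j) (r(j) = -(j - 11043/83)*(j + j)/2 = -(-11043/83 + j)*2*j/2 = -j*(-11043/83 + j))
k/r(62) = 39318/(((1/83)*62*(11043 - 83*62))) = 39318/(((1/83)*62*(11043 - 5146))) = 39318/(((1/83)*62*5897)) = 39318/(365614/83) = 39318*(83/365614) = 1631697/182807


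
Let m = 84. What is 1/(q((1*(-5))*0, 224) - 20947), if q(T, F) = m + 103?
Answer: -1/20760 ≈ -4.8170e-5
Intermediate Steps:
q(T, F) = 187 (q(T, F) = 84 + 103 = 187)
1/(q((1*(-5))*0, 224) - 20947) = 1/(187 - 20947) = 1/(-20760) = -1/20760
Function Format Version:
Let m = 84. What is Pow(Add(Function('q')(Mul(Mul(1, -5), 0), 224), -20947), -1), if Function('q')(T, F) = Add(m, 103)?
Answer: Rational(-1, 20760) ≈ -4.8170e-5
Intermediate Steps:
Function('q')(T, F) = 187 (Function('q')(T, F) = Add(84, 103) = 187)
Pow(Add(Function('q')(Mul(Mul(1, -5), 0), 224), -20947), -1) = Pow(Add(187, -20947), -1) = Pow(-20760, -1) = Rational(-1, 20760)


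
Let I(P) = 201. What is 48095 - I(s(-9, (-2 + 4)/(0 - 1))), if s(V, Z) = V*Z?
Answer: 47894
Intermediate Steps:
48095 - I(s(-9, (-2 + 4)/(0 - 1))) = 48095 - 1*201 = 48095 - 201 = 47894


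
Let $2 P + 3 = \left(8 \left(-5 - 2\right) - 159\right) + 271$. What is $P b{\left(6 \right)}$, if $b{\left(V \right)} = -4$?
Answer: $-106$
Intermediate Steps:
$P = \frac{53}{2}$ ($P = - \frac{3}{2} + \frac{\left(8 \left(-5 - 2\right) - 159\right) + 271}{2} = - \frac{3}{2} + \frac{\left(8 \left(-7\right) - 159\right) + 271}{2} = - \frac{3}{2} + \frac{\left(-56 - 159\right) + 271}{2} = - \frac{3}{2} + \frac{-215 + 271}{2} = - \frac{3}{2} + \frac{1}{2} \cdot 56 = - \frac{3}{2} + 28 = \frac{53}{2} \approx 26.5$)
$P b{\left(6 \right)} = \frac{53}{2} \left(-4\right) = -106$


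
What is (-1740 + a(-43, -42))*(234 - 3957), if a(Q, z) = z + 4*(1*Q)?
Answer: 7274742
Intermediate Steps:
a(Q, z) = z + 4*Q
(-1740 + a(-43, -42))*(234 - 3957) = (-1740 + (-42 + 4*(-43)))*(234 - 3957) = (-1740 + (-42 - 172))*(-3723) = (-1740 - 214)*(-3723) = -1954*(-3723) = 7274742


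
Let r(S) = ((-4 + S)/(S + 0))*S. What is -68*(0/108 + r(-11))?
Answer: 1020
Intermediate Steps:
r(S) = -4 + S (r(S) = ((-4 + S)/S)*S = -4 + S)
-68*(0/108 + r(-11)) = -68*(0/108 + (-4 - 11)) = -68*(0*(1/108) - 15) = -68*(0 - 15) = -68*(-15) = 1020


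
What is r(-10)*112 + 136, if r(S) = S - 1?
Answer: -1096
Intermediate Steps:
r(S) = -1 + S
r(-10)*112 + 136 = (-1 - 10)*112 + 136 = -11*112 + 136 = -1232 + 136 = -1096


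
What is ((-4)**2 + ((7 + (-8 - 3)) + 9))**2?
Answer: 441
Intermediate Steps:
((-4)**2 + ((7 + (-8 - 3)) + 9))**2 = (16 + ((7 - 11) + 9))**2 = (16 + (-4 + 9))**2 = (16 + 5)**2 = 21**2 = 441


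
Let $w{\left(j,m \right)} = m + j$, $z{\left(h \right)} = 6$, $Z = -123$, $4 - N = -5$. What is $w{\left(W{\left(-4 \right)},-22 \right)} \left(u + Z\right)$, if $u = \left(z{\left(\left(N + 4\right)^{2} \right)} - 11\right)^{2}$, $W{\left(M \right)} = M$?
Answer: $2548$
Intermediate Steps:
$N = 9$ ($N = 4 - -5 = 4 + 5 = 9$)
$w{\left(j,m \right)} = j + m$
$u = 25$ ($u = \left(6 - 11\right)^{2} = \left(-5\right)^{2} = 25$)
$w{\left(W{\left(-4 \right)},-22 \right)} \left(u + Z\right) = \left(-4 - 22\right) \left(25 - 123\right) = \left(-26\right) \left(-98\right) = 2548$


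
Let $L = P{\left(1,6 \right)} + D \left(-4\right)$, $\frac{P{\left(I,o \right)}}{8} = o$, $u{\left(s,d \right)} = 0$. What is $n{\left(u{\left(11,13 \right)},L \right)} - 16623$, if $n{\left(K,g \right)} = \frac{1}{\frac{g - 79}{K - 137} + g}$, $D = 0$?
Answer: $- \frac{109828024}{6607} \approx -16623.0$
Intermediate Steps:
$P{\left(I,o \right)} = 8 o$
$L = 48$ ($L = 8 \cdot 6 + 0 \left(-4\right) = 48 + 0 = 48$)
$n{\left(K,g \right)} = \frac{1}{g + \frac{-79 + g}{-137 + K}}$ ($n{\left(K,g \right)} = \frac{1}{\frac{-79 + g}{-137 + K} + g} = \frac{1}{g + \frac{-79 + g}{-137 + K}}$)
$n{\left(u{\left(11,13 \right)},L \right)} - 16623 = \frac{137 - 0}{79 + 136 \cdot 48 - 0 \cdot 48} - 16623 = \frac{137 + 0}{79 + 6528 + 0} - 16623 = \frac{1}{6607} \cdot 137 - 16623 = \frac{137}{6607} - 16623 = - \frac{109828024}{6607}$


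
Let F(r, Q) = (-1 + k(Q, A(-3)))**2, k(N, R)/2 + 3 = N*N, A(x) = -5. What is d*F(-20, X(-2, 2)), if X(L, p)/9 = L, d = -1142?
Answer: -469226102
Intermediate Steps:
k(N, R) = -6 + 2*N**2 (k(N, R) = -6 + 2*(N*N) = -6 + 2*N**2)
X(L, p) = 9*L
F(r, Q) = (-7 + 2*Q**2)**2 (F(r, Q) = (-1 + (-6 + 2*Q**2))**2 = (-7 + 2*Q**2)**2)
d*F(-20, X(-2, 2)) = -1142*(-7 + 2*(9*(-2))**2)**2 = -1142*(-7 + 2*(-18)**2)**2 = -1142*(-7 + 2*324)**2 = -1142*(-7 + 648)**2 = -1142*641**2 = -1142*410881 = -469226102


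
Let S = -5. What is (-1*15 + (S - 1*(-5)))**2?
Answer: 225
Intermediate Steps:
(-1*15 + (S - 1*(-5)))**2 = (-1*15 + (-5 - 1*(-5)))**2 = (-15 + (-5 + 5))**2 = (-15 + 0)**2 = (-15)**2 = 225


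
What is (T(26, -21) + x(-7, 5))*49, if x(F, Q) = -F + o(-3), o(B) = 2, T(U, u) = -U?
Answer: -833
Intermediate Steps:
x(F, Q) = 2 - F (x(F, Q) = -F + 2 = 2 - F)
(T(26, -21) + x(-7, 5))*49 = (-1*26 + (2 - 1*(-7)))*49 = (-26 + (2 + 7))*49 = (-26 + 9)*49 = -17*49 = -833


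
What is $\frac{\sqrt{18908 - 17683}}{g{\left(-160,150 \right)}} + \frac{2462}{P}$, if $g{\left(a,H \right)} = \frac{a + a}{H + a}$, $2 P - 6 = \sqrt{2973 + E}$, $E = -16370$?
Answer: $\frac{1415563}{429856} - \frac{4924 i \sqrt{13397}}{13433} \approx 3.2931 - 42.428 i$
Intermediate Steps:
$P = 3 + \frac{i \sqrt{13397}}{2}$ ($P = 3 + \frac{\sqrt{2973 - 16370}}{2} = 3 + \frac{\sqrt{-13397}}{2} = 3 + \frac{i \sqrt{13397}}{2} \approx 3.0 + 57.873 i$)
$g{\left(a,H \right)} = \frac{2 a}{H + a}$
$\frac{\sqrt{18908 - 17683}}{g{\left(-160,150 \right)}} + \frac{2462}{P} = \frac{\sqrt{18908 - 17683}}{2 \left(-160\right) \frac{1}{150 - 160}} + \frac{2462}{3 + \frac{i \sqrt{13397}}{2}} = \frac{\sqrt{1225}}{2 \left(-160\right) \frac{1}{-10}} + \frac{2462}{3 + \frac{i \sqrt{13397}}{2}} = \frac{35}{2 \left(-160\right) \left(- \frac{1}{10}\right)} + \frac{2462}{3 + \frac{i \sqrt{13397}}{2}} = \frac{35}{32} + \frac{2462}{3 + \frac{i \sqrt{13397}}{2}}$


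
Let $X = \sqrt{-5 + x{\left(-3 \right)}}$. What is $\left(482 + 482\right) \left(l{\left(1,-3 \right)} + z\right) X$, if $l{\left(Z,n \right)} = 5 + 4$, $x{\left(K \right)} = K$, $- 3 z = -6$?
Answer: $21208 i \sqrt{2} \approx 29993.0 i$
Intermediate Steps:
$z = 2$ ($z = \left(- \frac{1}{3}\right) \left(-6\right) = 2$)
$X = 2 i \sqrt{2}$ ($X = \sqrt{-5 - 3} = \sqrt{-8} = 2 i \sqrt{2} \approx 2.8284 i$)
$l{\left(Z,n \right)} = 9$
$\left(482 + 482\right) \left(l{\left(1,-3 \right)} + z\right) X = \left(482 + 482\right) \left(9 + 2\right) 2 i \sqrt{2} = 964 \cdot 11 \cdot 2 i \sqrt{2} = 964 \cdot 22 i \sqrt{2} = 21208 i \sqrt{2}$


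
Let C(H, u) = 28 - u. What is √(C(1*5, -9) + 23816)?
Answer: √23853 ≈ 154.44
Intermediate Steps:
√(C(1*5, -9) + 23816) = √((28 - 1*(-9)) + 23816) = √((28 + 9) + 23816) = √(37 + 23816) = √23853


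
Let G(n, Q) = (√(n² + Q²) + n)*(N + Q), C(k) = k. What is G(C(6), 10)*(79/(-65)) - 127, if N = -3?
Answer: -11573/65 - 1106*√34/65 ≈ -277.26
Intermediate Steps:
G(n, Q) = (-3 + Q)*(n + √(Q² + n²)) (G(n, Q) = (√(n² + Q²) + n)*(-3 + Q) = (√(Q² + n²) + n)*(-3 + Q) = (n + √(Q² + n²))*(-3 + Q) = (-3 + Q)*(n + √(Q² + n²)))
G(C(6), 10)*(79/(-65)) - 127 = (-3*6 - 3*√(10² + 6²) + 10*6 + 10*√(10² + 6²))*(79/(-65)) - 127 = (-18 - 3*√(100 + 36) + 60 + 10*√(100 + 36))*(79*(-1/65)) - 127 = (-18 - 6*√34 + 60 + 10*√136)*(-79/65) - 127 = (-18 - 6*√34 + 60 + 10*(2*√34))*(-79/65) - 127 = (-18 - 6*√34 + 60 + 20*√34)*(-79/65) - 127 = (42 + 14*√34)*(-79/65) - 127 = (-3318/65 - 1106*√34/65) - 127 = -11573/65 - 1106*√34/65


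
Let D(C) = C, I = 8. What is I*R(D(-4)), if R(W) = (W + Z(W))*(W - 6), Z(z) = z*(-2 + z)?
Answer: -1600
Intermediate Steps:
R(W) = (-6 + W)*(W + W*(-2 + W)) (R(W) = (W + W*(-2 + W))*(W - 6) = (W + W*(-2 + W))*(-6 + W) = (-6 + W)*(W + W*(-2 + W)))
I*R(D(-4)) = 8*(-4*(6 + (-4)² - 7*(-4))) = 8*(-4*(6 + 16 + 28)) = 8*(-4*50) = 8*(-200) = -1600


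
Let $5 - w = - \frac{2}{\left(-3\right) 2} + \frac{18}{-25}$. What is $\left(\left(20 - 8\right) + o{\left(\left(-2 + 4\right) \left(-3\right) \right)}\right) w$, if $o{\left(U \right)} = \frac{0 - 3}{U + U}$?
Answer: $\frac{4949}{75} \approx 65.987$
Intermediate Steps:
$o{\left(U \right)} = - \frac{3}{2 U}$
$w = \frac{404}{75}$ ($w = 5 - \left(- \frac{2}{\left(-3\right) 2} + \frac{18}{-25}\right) = 5 - \left(- \frac{2}{-6} + 18 \left(- \frac{1}{25}\right)\right) = 5 - \left(\left(-2\right) \left(- \frac{1}{6}\right) - \frac{18}{25}\right) = 5 - \left(\frac{1}{3} - \frac{18}{25}\right) = 5 - - \frac{29}{75} = 5 + \frac{29}{75} = \frac{404}{75} \approx 5.3867$)
$\left(\left(20 - 8\right) + o{\left(\left(-2 + 4\right) \left(-3\right) \right)}\right) w = \left(\left(20 - 8\right) - \frac{3}{2 \left(-2 + 4\right) \left(-3\right)}\right) \frac{404}{75} = \left(\left(20 - 8\right) - \frac{3}{2 \cdot 2 \left(-3\right)}\right) \frac{404}{75} = \left(12 - \frac{3}{2 \left(-6\right)}\right) \frac{404}{75} = \left(12 - - \frac{1}{4}\right) \frac{404}{75} = \left(12 + \frac{1}{4}\right) \frac{404}{75} = \frac{49}{4} \cdot \frac{404}{75} = \frac{4949}{75}$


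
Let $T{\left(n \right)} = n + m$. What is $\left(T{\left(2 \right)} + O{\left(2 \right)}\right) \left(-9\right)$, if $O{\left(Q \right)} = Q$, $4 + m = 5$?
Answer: $-45$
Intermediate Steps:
$m = 1$ ($m = -4 + 5 = 1$)
$T{\left(n \right)} = 1 + n$ ($T{\left(n \right)} = n + 1 = 1 + n$)
$\left(T{\left(2 \right)} + O{\left(2 \right)}\right) \left(-9\right) = \left(\left(1 + 2\right) + 2\right) \left(-9\right) = \left(3 + 2\right) \left(-9\right) = 5 \left(-9\right) = -45$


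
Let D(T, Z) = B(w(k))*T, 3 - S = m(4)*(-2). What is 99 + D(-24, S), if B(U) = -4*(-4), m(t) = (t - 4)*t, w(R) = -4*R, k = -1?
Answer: -285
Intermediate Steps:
m(t) = t*(-4 + t) (m(t) = (-4 + t)*t = t*(-4 + t))
B(U) = 16
S = 3 (S = 3 - 4*(-4 + 4)*(-2) = 3 - 4*0*(-2) = 3 - 0*(-2) = 3 - 1*0 = 3 + 0 = 3)
D(T, Z) = 16*T
99 + D(-24, S) = 99 + 16*(-24) = 99 - 384 = -285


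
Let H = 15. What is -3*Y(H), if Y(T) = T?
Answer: -45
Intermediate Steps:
-3*Y(H) = -3*15 = -45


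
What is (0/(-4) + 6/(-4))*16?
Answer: -24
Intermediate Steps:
(0/(-4) + 6/(-4))*16 = (0*(-¼) + 6*(-¼))*16 = (0 - 3/2)*16 = -3/2*16 = -24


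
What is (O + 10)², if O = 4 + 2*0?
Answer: 196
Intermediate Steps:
O = 4 (O = 4 + 0 = 4)
(O + 10)² = (4 + 10)² = 14² = 196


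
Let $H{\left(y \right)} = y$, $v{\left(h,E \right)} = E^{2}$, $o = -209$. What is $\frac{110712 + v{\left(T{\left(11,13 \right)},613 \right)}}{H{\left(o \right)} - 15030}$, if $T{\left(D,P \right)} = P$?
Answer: $- \frac{486481}{15239} \approx -31.923$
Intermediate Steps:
$\frac{110712 + v{\left(T{\left(11,13 \right)},613 \right)}}{H{\left(o \right)} - 15030} = \frac{110712 + 613^{2}}{-209 - 15030} = \frac{110712 + 375769}{-15239} = 486481 \left(- \frac{1}{15239}\right) = - \frac{486481}{15239}$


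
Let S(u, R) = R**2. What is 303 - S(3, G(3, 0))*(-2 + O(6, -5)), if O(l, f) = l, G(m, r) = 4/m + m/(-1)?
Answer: 2627/9 ≈ 291.89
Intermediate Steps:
G(m, r) = -m + 4/m (G(m, r) = 4/m + m*(-1) = 4/m - m = -m + 4/m)
303 - S(3, G(3, 0))*(-2 + O(6, -5)) = 303 - (-1*3 + 4/3)**2*(-2 + 6) = 303 - (-3 + 4*(1/3))**2*4 = 303 - (-3 + 4/3)**2*4 = 303 - (-5/3)**2*4 = 303 - 25*4/9 = 303 - 1*100/9 = 303 - 100/9 = 2627/9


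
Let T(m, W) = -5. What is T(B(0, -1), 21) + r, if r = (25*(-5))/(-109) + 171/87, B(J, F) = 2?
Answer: -5967/3161 ≈ -1.8877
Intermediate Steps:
r = 9838/3161 (r = -125*(-1/109) + 171*(1/87) = 125/109 + 57/29 = 9838/3161 ≈ 3.1123)
T(B(0, -1), 21) + r = -5 + 9838/3161 = -5967/3161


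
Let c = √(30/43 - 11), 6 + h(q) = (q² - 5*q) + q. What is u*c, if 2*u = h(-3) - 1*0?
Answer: 15*I*√19049/86 ≈ 24.073*I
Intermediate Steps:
h(q) = -6 + q² - 4*q (h(q) = -6 + ((q² - 5*q) + q) = -6 + (q² - 4*q) = -6 + q² - 4*q)
c = I*√19049/43 (c = √(30*(1/43) - 11) = √(30/43 - 11) = √(-443/43) = I*√19049/43 ≈ 3.2097*I)
u = 15/2 (u = ((-6 + (-3)² - 4*(-3)) - 1*0)/2 = ((-6 + 9 + 12) + 0)/2 = (15 + 0)/2 = (½)*15 = 15/2 ≈ 7.5000)
u*c = 15*(I*√19049/43)/2 = 15*I*√19049/86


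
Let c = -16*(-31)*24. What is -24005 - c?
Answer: -35909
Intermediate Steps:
c = 11904 (c = 496*24 = 11904)
-24005 - c = -24005 - 1*11904 = -24005 - 11904 = -35909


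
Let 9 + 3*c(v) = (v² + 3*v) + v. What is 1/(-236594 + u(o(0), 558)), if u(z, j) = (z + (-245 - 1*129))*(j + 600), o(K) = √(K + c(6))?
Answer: -334843/224228271104 - 579*√17/224228271104 ≈ -1.5040e-6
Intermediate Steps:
c(v) = -3 + v²/3 + 4*v/3 (c(v) = -3 + ((v² + 3*v) + v)/3 = -3 + (v² + 4*v)/3 = -3 + (v²/3 + 4*v/3) = -3 + v²/3 + 4*v/3)
o(K) = √(17 + K) (o(K) = √(K + (-3 + (⅓)*6² + (4/3)*6)) = √(K + (-3 + (⅓)*36 + 8)) = √(K + (-3 + 12 + 8)) = √(K + 17) = √(17 + K))
u(z, j) = (-374 + z)*(600 + j) (u(z, j) = (z + (-245 - 129))*(600 + j) = (z - 374)*(600 + j) = (-374 + z)*(600 + j))
1/(-236594 + u(o(0), 558)) = 1/(-236594 + (-224400 - 374*558 + 600*√(17 + 0) + 558*√(17 + 0))) = 1/(-236594 + (-224400 - 208692 + 600*√17 + 558*√17)) = 1/(-236594 + (-433092 + 1158*√17)) = 1/(-669686 + 1158*√17)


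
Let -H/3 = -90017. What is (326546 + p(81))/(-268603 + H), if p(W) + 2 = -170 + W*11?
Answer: 327265/1448 ≈ 226.01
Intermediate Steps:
H = 270051 (H = -3*(-90017) = 270051)
p(W) = -172 + 11*W (p(W) = -2 + (-170 + W*11) = -2 + (-170 + 11*W) = -172 + 11*W)
(326546 + p(81))/(-268603 + H) = (326546 + (-172 + 11*81))/(-268603 + 270051) = (326546 + (-172 + 891))/1448 = (326546 + 719)*(1/1448) = 327265*(1/1448) = 327265/1448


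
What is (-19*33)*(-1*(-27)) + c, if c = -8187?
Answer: -25116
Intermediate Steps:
(-19*33)*(-1*(-27)) + c = (-19*33)*(-1*(-27)) - 8187 = -627*27 - 8187 = -16929 - 8187 = -25116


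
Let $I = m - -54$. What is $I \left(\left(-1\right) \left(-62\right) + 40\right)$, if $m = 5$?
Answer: $6018$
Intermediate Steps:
$I = 59$ ($I = 5 - -54 = 5 + 54 = 59$)
$I \left(\left(-1\right) \left(-62\right) + 40\right) = 59 \left(\left(-1\right) \left(-62\right) + 40\right) = 59 \left(62 + 40\right) = 59 \cdot 102 = 6018$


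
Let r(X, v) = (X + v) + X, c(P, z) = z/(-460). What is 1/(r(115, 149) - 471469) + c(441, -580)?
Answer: 13661587/10835070 ≈ 1.2609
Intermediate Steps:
c(P, z) = -z/460 (c(P, z) = z*(-1/460) = -z/460)
r(X, v) = v + 2*X
1/(r(115, 149) - 471469) + c(441, -580) = 1/((149 + 2*115) - 471469) - 1/460*(-580) = 1/((149 + 230) - 471469) + 29/23 = 1/(379 - 471469) + 29/23 = 1/(-471090) + 29/23 = -1/471090 + 29/23 = 13661587/10835070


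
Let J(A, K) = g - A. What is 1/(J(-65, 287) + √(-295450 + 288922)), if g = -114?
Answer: -49/8929 - 8*I*√102/8929 ≈ -0.0054877 - 0.0090487*I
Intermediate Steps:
J(A, K) = -114 - A
1/(J(-65, 287) + √(-295450 + 288922)) = 1/((-114 - 1*(-65)) + √(-295450 + 288922)) = 1/((-114 + 65) + √(-6528)) = 1/(-49 + 8*I*√102)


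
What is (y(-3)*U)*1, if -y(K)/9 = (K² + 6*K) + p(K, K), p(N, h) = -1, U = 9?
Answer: 810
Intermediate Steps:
y(K) = 9 - 54*K - 9*K² (y(K) = -9*((K² + 6*K) - 1) = -9*(-1 + K² + 6*K) = 9 - 54*K - 9*K²)
(y(-3)*U)*1 = ((9 - 54*(-3) - 9*(-3)²)*9)*1 = ((9 + 162 - 9*9)*9)*1 = ((9 + 162 - 81)*9)*1 = (90*9)*1 = 810*1 = 810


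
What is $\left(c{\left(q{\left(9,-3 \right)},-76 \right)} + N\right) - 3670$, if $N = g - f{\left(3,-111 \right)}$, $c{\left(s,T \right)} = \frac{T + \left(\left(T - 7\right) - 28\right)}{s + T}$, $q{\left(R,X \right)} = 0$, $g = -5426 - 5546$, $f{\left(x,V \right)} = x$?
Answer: $- \frac{1112833}{76} \approx -14643.0$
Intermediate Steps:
$g = -10972$
$c{\left(s,T \right)} = \frac{-35 + 2 T}{T + s}$ ($c{\left(s,T \right)} = \frac{T + \left(\left(-7 + T\right) - 28\right)}{T + s} = \frac{T + \left(-35 + T\right)}{T + s} = \frac{-35 + 2 T}{T + s}$)
$N = -10975$ ($N = -10972 - 3 = -10975$)
$\left(c{\left(q{\left(9,-3 \right)},-76 \right)} + N\right) - 3670 = \left(\frac{-35 + 2 \left(-76\right)}{-76 + 0} - 10975\right) - 3670 = \left(\frac{-35 - 152}{-76} - 10975\right) - 3670 = \left(\left(- \frac{1}{76}\right) \left(-187\right) - 10975\right) - 3670 = \left(\frac{187}{76} - 10975\right) - 3670 = - \frac{833913}{76} - 3670 = - \frac{1112833}{76}$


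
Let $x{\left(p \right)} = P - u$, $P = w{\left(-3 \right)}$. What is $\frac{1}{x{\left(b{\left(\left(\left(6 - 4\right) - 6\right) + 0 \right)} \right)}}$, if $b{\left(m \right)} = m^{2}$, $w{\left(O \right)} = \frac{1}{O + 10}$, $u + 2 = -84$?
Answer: $\frac{7}{603} \approx 0.011609$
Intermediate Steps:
$u = -86$ ($u = -2 - 84 = -86$)
$w{\left(O \right)} = \frac{1}{10 + O}$
$P = \frac{1}{7}$ ($P = \frac{1}{10 - 3} = \frac{1}{7} \approx 0.14286$)
$x{\left(p \right)} = \frac{603}{7}$ ($x{\left(p \right)} = \frac{1}{7} - -86 = \frac{1}{7} + 86 = \frac{603}{7}$)
$\frac{1}{x{\left(b{\left(\left(\left(6 - 4\right) - 6\right) + 0 \right)} \right)}} = \frac{1}{\frac{603}{7}} = \frac{7}{603}$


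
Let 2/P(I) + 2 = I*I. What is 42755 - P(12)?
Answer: 3035604/71 ≈ 42755.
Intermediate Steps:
P(I) = 2/(-2 + I²) (P(I) = 2/(-2 + I*I) = 2/(-2 + I²))
42755 - P(12) = 42755 - 2/(-2 + 12²) = 42755 - 2/(-2 + 144) = 42755 - 2/142 = 42755 - 1*1/71 = 42755 - 1/71 = 3035604/71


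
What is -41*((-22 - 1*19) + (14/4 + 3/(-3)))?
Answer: 3157/2 ≈ 1578.5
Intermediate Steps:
-41*((-22 - 1*19) + (14/4 + 3/(-3))) = -41*((-22 - 19) + (14*(¼) + 3*(-⅓))) = -41*(-41 + (7/2 - 1)) = -41*(-41 + 5/2) = -41*(-77/2) = 3157/2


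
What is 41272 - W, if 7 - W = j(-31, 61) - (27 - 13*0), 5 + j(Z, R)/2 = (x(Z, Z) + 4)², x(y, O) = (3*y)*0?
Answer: 41260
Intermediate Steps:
x(y, O) = 0
j(Z, R) = 22 (j(Z, R) = -10 + 2*(0 + 4)² = -10 + 2*4² = -10 + 2*16 = -10 + 32 = 22)
W = 12 (W = 7 - (22 - (27 - 13*0)) = 7 - (22 - (27 + 0)) = 7 - (22 - 1*27) = 7 - (22 - 27) = 7 - 1*(-5) = 7 + 5 = 12)
41272 - W = 41272 - 1*12 = 41272 - 12 = 41260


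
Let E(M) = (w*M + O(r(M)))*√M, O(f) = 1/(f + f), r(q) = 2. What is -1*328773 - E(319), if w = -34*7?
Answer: -328773 + 303687*√319/4 ≈ 1.0272e+6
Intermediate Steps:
O(f) = 1/(2*f)
w = -238
E(M) = √M*(¼ - 238*M) (E(M) = (-238*M + (½)/2)*√M = (-238*M + (½)*(½))*√M = (-238*M + ¼)*√M = (¼ - 238*M)*√M = √M*(¼ - 238*M))
-1*328773 - E(319) = -1*328773 - √319*(1 - 952*319)/4 = -328773 - √319*(1 - 303688)/4 = -328773 - √319*(-303687)/4 = -328773 - (-303687)*√319/4 = -328773 + 303687*√319/4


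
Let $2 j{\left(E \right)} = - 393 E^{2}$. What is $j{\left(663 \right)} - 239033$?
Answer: $- \frac{173228683}{2} \approx -8.6614 \cdot 10^{7}$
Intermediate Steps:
$j{\left(E \right)} = - \frac{393 E^{2}}{2}$ ($j{\left(E \right)} = \frac{\left(-393\right) E^{2}}{2} = - \frac{393 E^{2}}{2}$)
$j{\left(663 \right)} - 239033 = - \frac{393 \cdot 663^{2}}{2} - 239033 = \left(- \frac{393}{2}\right) 439569 - 239033 = - \frac{172750617}{2} - 239033 = - \frac{173228683}{2}$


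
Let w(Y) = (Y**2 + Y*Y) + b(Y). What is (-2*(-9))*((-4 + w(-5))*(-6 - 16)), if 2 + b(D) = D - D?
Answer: -17424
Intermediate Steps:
b(D) = -2 (b(D) = -2 + (D - D) = -2 + 0 = -2)
w(Y) = -2 + 2*Y**2 (w(Y) = (Y**2 + Y*Y) - 2 = (Y**2 + Y**2) - 2 = 2*Y**2 - 2 = -2 + 2*Y**2)
(-2*(-9))*((-4 + w(-5))*(-6 - 16)) = (-2*(-9))*((-4 + (-2 + 2*(-5)**2))*(-6 - 16)) = 18*((-4 + (-2 + 2*25))*(-22)) = 18*((-4 + (-2 + 50))*(-22)) = 18*((-4 + 48)*(-22)) = 18*(44*(-22)) = 18*(-968) = -17424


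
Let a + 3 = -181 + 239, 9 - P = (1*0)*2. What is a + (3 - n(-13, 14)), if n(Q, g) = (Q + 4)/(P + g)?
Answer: 1343/23 ≈ 58.391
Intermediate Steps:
P = 9 (P = 9 - 1*0*2 = 9 - 0*2 = 9 - 1*0 = 9 + 0 = 9)
n(Q, g) = (4 + Q)/(9 + g) (n(Q, g) = (Q + 4)/(9 + g) = (4 + Q)/(9 + g))
a = 55 (a = -3 + (-181 + 239) = -3 + 58 = 55)
a + (3 - n(-13, 14)) = 55 + (3 - (4 - 13)/(9 + 14)) = 55 + (3 - (-9)/23) = 55 + (3 - 1*(-9/23)) = 55 + (3 + 9/23) = 55 + 78/23 = 1343/23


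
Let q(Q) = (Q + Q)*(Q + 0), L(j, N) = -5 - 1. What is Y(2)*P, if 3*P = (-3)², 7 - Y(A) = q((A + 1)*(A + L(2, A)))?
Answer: -843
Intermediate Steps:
L(j, N) = -6
q(Q) = 2*Q² (q(Q) = (2*Q)*Q = 2*Q²)
Y(A) = 7 - 2*(1 + A)²*(-6 + A)² (Y(A) = 7 - 2*((A + 1)*(A - 6))² = 7 - 2*((1 + A)*(-6 + A))² = 7 - 2*(1 + A)²*(-6 + A)²)
P = 3 (P = (⅓)*(-3)² = (⅓)*9 = 3)
Y(2)*P = (7 - 2*(6 - 1*2² + 5*2)²)*3 = (7 - 2*(6 - 1*4 + 10)²)*3 = (7 - 2*(6 - 4 + 10)²)*3 = (7 - 2*12²)*3 = (7 - 2*144)*3 = (7 - 288)*3 = -281*3 = -843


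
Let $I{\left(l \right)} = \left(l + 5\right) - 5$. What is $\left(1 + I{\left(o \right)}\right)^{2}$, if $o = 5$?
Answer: $36$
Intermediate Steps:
$I{\left(l \right)} = l$ ($I{\left(l \right)} = \left(5 + l\right) - 5 = l$)
$\left(1 + I{\left(o \right)}\right)^{2} = \left(1 + 5\right)^{2} = 6^{2} = 36$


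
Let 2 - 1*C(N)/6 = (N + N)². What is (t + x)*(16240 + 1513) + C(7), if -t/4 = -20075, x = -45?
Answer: 1424765851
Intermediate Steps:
t = 80300 (t = -4*(-20075) = 80300)
C(N) = 12 - 24*N² (C(N) = 12 - 6*(N + N)² = 12 - 6*4*N² = 12 - 24*N²)
(t + x)*(16240 + 1513) + C(7) = (80300 - 45)*(16240 + 1513) + (12 - 24*7²) = 80255*17753 + (12 - 24*49) = 1424767015 + (12 - 1176) = 1424767015 - 1164 = 1424765851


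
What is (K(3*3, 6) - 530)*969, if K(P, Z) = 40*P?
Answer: -164730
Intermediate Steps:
(K(3*3, 6) - 530)*969 = (40*(3*3) - 530)*969 = (40*9 - 530)*969 = (360 - 530)*969 = -170*969 = -164730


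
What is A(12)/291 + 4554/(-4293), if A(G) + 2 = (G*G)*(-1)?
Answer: -72296/46269 ≈ -1.5625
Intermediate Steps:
A(G) = -2 - G² (A(G) = -2 + (G*G)*(-1) = -2 + G²*(-1) = -2 - G²)
A(12)/291 + 4554/(-4293) = (-2 - 1*12²)/291 + 4554/(-4293) = (-2 - 1*144)*(1/291) + 4554*(-1/4293) = (-2 - 144)*(1/291) - 506/477 = -146*1/291 - 506/477 = -146/291 - 506/477 = -72296/46269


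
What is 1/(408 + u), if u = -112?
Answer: 1/296 ≈ 0.0033784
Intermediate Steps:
1/(408 + u) = 1/(408 - 112) = 1/296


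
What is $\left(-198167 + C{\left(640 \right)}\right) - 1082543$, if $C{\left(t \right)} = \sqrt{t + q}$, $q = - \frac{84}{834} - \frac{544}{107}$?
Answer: $-1280710 + \frac{\sqrt{140425006038}}{14873} \approx -1.2807 \cdot 10^{6}$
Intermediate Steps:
$q = - \frac{77114}{14873}$ ($q = \left(-84\right) \frac{1}{834} - \frac{544}{107} = - \frac{14}{139} - \frac{544}{107} = - \frac{77114}{14873} \approx -5.1848$)
$C{\left(t \right)} = \sqrt{- \frac{77114}{14873} + t}$ ($C{\left(t \right)} = \sqrt{t - \frac{77114}{14873}} = \sqrt{- \frac{77114}{14873} + t}$)
$\left(-198167 + C{\left(640 \right)}\right) - 1082543 = \left(-198167 + \frac{\sqrt{-1146916522 + 221206129 \cdot 640}}{14873}\right) - 1082543 = \left(-198167 + \frac{\sqrt{-1146916522 + 141571922560}}{14873}\right) - 1082543 = \left(-198167 + \frac{\sqrt{140425006038}}{14873}\right) - 1082543 = -1280710 + \frac{\sqrt{140425006038}}{14873}$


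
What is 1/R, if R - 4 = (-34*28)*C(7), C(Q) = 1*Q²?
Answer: -1/46644 ≈ -2.1439e-5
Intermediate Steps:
C(Q) = Q²
R = -46644 (R = 4 - 34*28*7² = 4 - 952*49 = 4 - 46648 = -46644)
1/R = 1/(-46644) = -1/46644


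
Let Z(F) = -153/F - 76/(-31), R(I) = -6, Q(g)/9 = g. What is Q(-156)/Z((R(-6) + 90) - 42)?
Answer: 609336/517 ≈ 1178.6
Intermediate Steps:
Q(g) = 9*g
Z(F) = 76/31 - 153/F (Z(F) = -153/F - 76*(-1/31) = -153/F + 76/31 = 76/31 - 153/F)
Q(-156)/Z((R(-6) + 90) - 42) = (9*(-156))/(76/31 - 153/((-6 + 90) - 42)) = -1404/(76/31 - 153/(84 - 42)) = -1404/(76/31 - 153/42) = -1404/(76/31 - 153*1/42) = -1404/(76/31 - 51/14) = -1404/(-517/434) = -1404*(-434/517) = 609336/517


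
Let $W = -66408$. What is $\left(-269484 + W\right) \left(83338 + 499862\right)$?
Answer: $-195892214400$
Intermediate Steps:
$\left(-269484 + W\right) \left(83338 + 499862\right) = \left(-269484 - 66408\right) \left(83338 + 499862\right) = \left(-335892\right) 583200 = -195892214400$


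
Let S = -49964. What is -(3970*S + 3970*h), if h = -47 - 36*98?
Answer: 212549830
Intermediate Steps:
h = -3575 (h = -47 - 3528 = -3575)
-(3970*S + 3970*h) = -3970/(1/(-49964 - 3575)) = -3970/(1/(-53539)) = -3970/(-1/53539) = -3970*(-53539) = 212549830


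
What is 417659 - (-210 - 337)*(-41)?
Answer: 395232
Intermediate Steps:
417659 - (-210 - 337)*(-41) = 417659 - (-547)*(-41) = 417659 - 1*22427 = 417659 - 22427 = 395232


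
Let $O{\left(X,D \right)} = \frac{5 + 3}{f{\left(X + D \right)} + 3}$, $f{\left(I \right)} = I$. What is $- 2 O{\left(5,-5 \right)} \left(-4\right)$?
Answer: $\frac{64}{3} \approx 21.333$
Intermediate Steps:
$O{\left(X,D \right)} = \frac{8}{3 + D + X}$ ($O{\left(X,D \right)} = \frac{5 + 3}{\left(X + D\right) + 3} = \frac{8}{\left(D + X\right) + 3} = \frac{8}{3 + D + X}$)
$- 2 O{\left(5,-5 \right)} \left(-4\right) = - 2 \frac{8}{3 - 5 + 5} \left(-4\right) = - 2 \cdot \frac{8}{3} \left(-4\right) = - 2 \cdot 8 \cdot \frac{1}{3} \left(-4\right) = \left(-2\right) \frac{8}{3} \left(-4\right) = \left(- \frac{16}{3}\right) \left(-4\right) = \frac{64}{3}$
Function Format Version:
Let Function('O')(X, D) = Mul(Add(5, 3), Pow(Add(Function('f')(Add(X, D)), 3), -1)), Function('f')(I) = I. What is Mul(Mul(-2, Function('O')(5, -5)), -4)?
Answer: Rational(64, 3) ≈ 21.333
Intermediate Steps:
Function('O')(X, D) = Mul(8, Pow(Add(3, D, X), -1)) (Function('O')(X, D) = Mul(Add(5, 3), Pow(Add(Add(X, D), 3), -1)) = Mul(8, Pow(Add(Add(D, X), 3), -1)) = Mul(8, Pow(Add(3, D, X), -1)))
Mul(Mul(-2, Function('O')(5, -5)), -4) = Mul(Mul(-2, Mul(8, Pow(Add(3, -5, 5), -1))), -4) = Mul(Mul(-2, Mul(8, Pow(3, -1))), -4) = Mul(Mul(-2, Mul(8, Rational(1, 3))), -4) = Mul(Mul(-2, Rational(8, 3)), -4) = Mul(Rational(-16, 3), -4) = Rational(64, 3)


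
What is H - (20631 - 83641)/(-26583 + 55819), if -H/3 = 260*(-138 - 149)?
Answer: 3272416985/14618 ≈ 2.2386e+5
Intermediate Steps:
H = 223860 (H = -780*(-138 - 149) = -780*(-287) = -3*(-74620) = 223860)
H - (20631 - 83641)/(-26583 + 55819) = 223860 - (20631 - 83641)/(-26583 + 55819) = 223860 - (-63010)/29236 = 223860 - 1*(-31505/14618) = 223860 + 31505/14618 = 3272416985/14618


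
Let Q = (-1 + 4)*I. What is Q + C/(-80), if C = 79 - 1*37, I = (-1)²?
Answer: 99/40 ≈ 2.4750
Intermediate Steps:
I = 1
Q = 3 (Q = (-1 + 4)*1 = 3*1 = 3)
C = 42 (C = 79 - 37 = 42)
Q + C/(-80) = 3 + 42/(-80) = 3 - 1/80*42 = 3 - 21/40 = 99/40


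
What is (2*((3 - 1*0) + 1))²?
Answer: 64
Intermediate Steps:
(2*((3 - 1*0) + 1))² = (2*((3 + 0) + 1))² = (2*(3 + 1))² = (2*4)² = 8² = 64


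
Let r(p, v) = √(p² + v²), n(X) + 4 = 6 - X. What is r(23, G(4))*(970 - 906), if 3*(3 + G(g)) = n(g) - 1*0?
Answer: 64*√4882/3 ≈ 1490.6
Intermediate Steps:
n(X) = 2 - X (n(X) = -4 + (6 - X) = 2 - X)
G(g) = -7/3 - g/3 (G(g) = -3 + ((2 - g) - 1*0)/3 = -3 + ((2 - g) + 0)/3 = -3 + (2 - g)/3 = -3 + (⅔ - g/3) = -7/3 - g/3)
r(23, G(4))*(970 - 906) = √(23² + (-7/3 - ⅓*4)²)*(970 - 906) = √(529 + (-7/3 - 4/3)²)*64 = √(529 + (-11/3)²)*64 = √(529 + 121/9)*64 = √(4882/9)*64 = (√4882/3)*64 = 64*√4882/3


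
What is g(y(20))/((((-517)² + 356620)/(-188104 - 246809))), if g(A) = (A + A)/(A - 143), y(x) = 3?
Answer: 1304739/43673630 ≈ 0.029875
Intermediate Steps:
g(A) = 2*A/(-143 + A) (g(A) = (2*A)/(-143 + A) = 2*A/(-143 + A))
g(y(20))/((((-517)² + 356620)/(-188104 - 246809))) = (2*3/(-143 + 3))/((((-517)² + 356620)/(-188104 - 246809))) = (2*3/(-140))/(((267289 + 356620)/(-434913))) = (2*3*(-1/140))/((623909*(-1/434913))) = -3/(70*(-623909/434913)) = -3/70*(-434913/623909) = 1304739/43673630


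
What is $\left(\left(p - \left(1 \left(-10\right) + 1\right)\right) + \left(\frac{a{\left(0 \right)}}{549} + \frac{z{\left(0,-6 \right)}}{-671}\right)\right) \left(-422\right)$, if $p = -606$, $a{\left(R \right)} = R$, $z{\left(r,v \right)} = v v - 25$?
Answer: $\frac{15368396}{61} \approx 2.5194 \cdot 10^{5}$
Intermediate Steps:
$z{\left(r,v \right)} = -25 + v^{2}$ ($z{\left(r,v \right)} = v^{2} - 25 = -25 + v^{2}$)
$\left(\left(p - \left(1 \left(-10\right) + 1\right)\right) + \left(\frac{a{\left(0 \right)}}{549} + \frac{z{\left(0,-6 \right)}}{-671}\right)\right) \left(-422\right) = \left(\left(-606 - \left(1 \left(-10\right) + 1\right)\right) + \left(\frac{0}{549} + \frac{-25 + \left(-6\right)^{2}}{-671}\right)\right) \left(-422\right) = \left(\left(-606 - \left(-10 + 1\right)\right) + \left(0 \cdot \frac{1}{549} + \left(-25 + 36\right) \left(- \frac{1}{671}\right)\right)\right) \left(-422\right) = \left(\left(-606 - -9\right) + \left(0 + 11 \left(- \frac{1}{671}\right)\right)\right) \left(-422\right) = \left(\left(-606 + 9\right) + \left(0 - \frac{1}{61}\right)\right) \left(-422\right) = \left(-597 - \frac{1}{61}\right) \left(-422\right) = \left(- \frac{36418}{61}\right) \left(-422\right) = \frac{15368396}{61}$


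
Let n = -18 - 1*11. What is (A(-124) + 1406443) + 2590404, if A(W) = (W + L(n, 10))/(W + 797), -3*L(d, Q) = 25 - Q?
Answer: 2689877902/673 ≈ 3.9968e+6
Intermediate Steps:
n = -29 (n = -18 - 11 = -29)
L(d, Q) = -25/3 + Q/3 (L(d, Q) = -(25 - Q)/3 = -25/3 + Q/3)
A(W) = (-5 + W)/(797 + W) (A(W) = (W + (-25/3 + (⅓)*10))/(W + 797) = (W + (-25/3 + 10/3))/(797 + W) = (W - 5)/(797 + W) = (-5 + W)/(797 + W))
(A(-124) + 1406443) + 2590404 = ((-5 - 124)/(797 - 124) + 1406443) + 2590404 = (-129/673 + 1406443) + 2590404 = 946536010/673 + 2590404 = 2689877902/673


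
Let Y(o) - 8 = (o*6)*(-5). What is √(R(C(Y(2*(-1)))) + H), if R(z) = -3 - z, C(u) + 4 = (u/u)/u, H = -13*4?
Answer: I*√58973/34 ≈ 7.1425*I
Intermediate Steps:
Y(o) = 8 - 30*o (Y(o) = 8 + (o*6)*(-5) = 8 + (6*o)*(-5) = 8 - 30*o)
H = -52
C(u) = -4 + 1/u (C(u) = -4 + (u/u)/u = -4 + 1/u)
√(R(C(Y(2*(-1)))) + H) = √((-3 - (-4 + 1/(8 - 60*(-1)))) - 52) = √((-3 - (-4 + 1/(8 - 30*(-2)))) - 52) = √((-3 - (-4 + 1/(8 + 60))) - 52) = √((-3 - (-4 + 1/68)) - 52) = √((-3 - 1*(-271/68)) - 52) = √((-3 + 271/68) - 52) = √(67/68 - 52) = √(-3469/68) = I*√58973/34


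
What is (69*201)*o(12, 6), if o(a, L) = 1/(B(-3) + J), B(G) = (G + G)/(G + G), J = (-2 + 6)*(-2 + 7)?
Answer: 4623/7 ≈ 660.43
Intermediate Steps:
J = 20 (J = 4*5 = 20)
B(G) = 1 (B(G) = (2*G)/((2*G)) = (2*G)*(1/(2*G)) = 1)
o(a, L) = 1/21 (o(a, L) = 1/(1 + 20) = 1/21)
(69*201)*o(12, 6) = (69*201)*(1/21) = 13869*(1/21) = 4623/7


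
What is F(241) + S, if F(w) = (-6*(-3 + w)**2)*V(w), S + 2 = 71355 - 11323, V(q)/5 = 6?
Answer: -10135890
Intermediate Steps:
V(q) = 30 (V(q) = 5*6 = 30)
S = 60030 (S = -2 + (71355 - 11323) = -2 + 60032 = 60030)
F(w) = -180*(-3 + w)**2 (F(w) = -6*(-3 + w)**2*30 = -180*(-3 + w)**2)
F(241) + S = -180*(-3 + 241)**2 + 60030 = -180*238**2 + 60030 = -180*56644 + 60030 = -10195920 + 60030 = -10135890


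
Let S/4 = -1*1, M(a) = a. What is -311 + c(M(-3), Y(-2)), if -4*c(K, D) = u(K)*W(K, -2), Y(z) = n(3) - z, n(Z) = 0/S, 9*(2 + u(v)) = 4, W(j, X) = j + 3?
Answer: -311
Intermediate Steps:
W(j, X) = 3 + j
u(v) = -14/9 (u(v) = -2 + (⅑)*4 = -2 + 4/9 = -14/9)
S = -4 (S = 4*(-1*1) = 4*(-1) = -4)
n(Z) = 0 (n(Z) = 0/(-4) = 0*(-¼) = 0)
Y(z) = -z (Y(z) = 0 - z = -z)
c(K, D) = 7/6 + 7*K/18 (c(K, D) = -(-7)*(3 + K)/18 = -(-14/3 - 14*K/9)/4 = 7/6 + 7*K/18)
-311 + c(M(-3), Y(-2)) = -311 + (7/6 + (7/18)*(-3)) = -311 + (7/6 - 7/6) = -311 + 0 = -311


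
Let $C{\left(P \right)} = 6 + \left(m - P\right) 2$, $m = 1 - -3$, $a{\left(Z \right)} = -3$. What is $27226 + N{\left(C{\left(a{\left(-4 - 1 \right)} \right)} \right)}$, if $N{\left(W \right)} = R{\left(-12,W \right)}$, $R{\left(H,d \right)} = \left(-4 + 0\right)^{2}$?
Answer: $27242$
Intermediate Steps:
$R{\left(H,d \right)} = 16$ ($R{\left(H,d \right)} = \left(-4\right)^{2} = 16$)
$m = 4$ ($m = 1 + 3 = 4$)
$C{\left(P \right)} = 14 - 2 P$ ($C{\left(P \right)} = 6 + \left(4 - P\right) 2 = 6 - \left(-8 + 2 P\right) = 14 - 2 P$)
$N{\left(W \right)} = 16$
$27226 + N{\left(C{\left(a{\left(-4 - 1 \right)} \right)} \right)} = 27226 + 16 = 27242$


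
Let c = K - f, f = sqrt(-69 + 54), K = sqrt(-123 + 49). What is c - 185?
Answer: -185 + I*sqrt(74) - I*sqrt(15) ≈ -185.0 + 4.7293*I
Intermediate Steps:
K = I*sqrt(74) (K = sqrt(-74) = I*sqrt(74) ≈ 8.6023*I)
f = I*sqrt(15) (f = sqrt(-15) = I*sqrt(15) ≈ 3.873*I)
c = I*sqrt(74) - I*sqrt(15) ≈ 4.7293*I
c - 185 = I*(sqrt(74) - sqrt(15)) - 185 = -185 + I*(sqrt(74) - sqrt(15))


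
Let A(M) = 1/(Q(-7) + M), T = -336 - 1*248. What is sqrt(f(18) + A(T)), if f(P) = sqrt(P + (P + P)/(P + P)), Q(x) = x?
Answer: sqrt(-591 + 349281*sqrt(19))/591 ≈ 2.0874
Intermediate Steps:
f(P) = sqrt(1 + P) (f(P) = sqrt(P + (2*P)/((2*P))) = sqrt(P + (2*P)*(1/(2*P))) = sqrt(P + 1) = sqrt(1 + P))
T = -584 (T = -336 - 248 = -584)
A(M) = 1/(-7 + M)
sqrt(f(18) + A(T)) = sqrt(sqrt(1 + 18) + 1/(-7 - 584)) = sqrt(sqrt(19) + 1/(-591)) = sqrt(sqrt(19) - 1/591) = sqrt(-1/591 + sqrt(19))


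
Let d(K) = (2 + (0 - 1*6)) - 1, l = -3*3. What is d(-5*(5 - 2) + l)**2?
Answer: 25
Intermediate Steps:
l = -9
d(K) = -5 (d(K) = (2 + (0 - 6)) - 1 = (2 - 6) - 1 = -4 - 1 = -5)
d(-5*(5 - 2) + l)**2 = (-5)**2 = 25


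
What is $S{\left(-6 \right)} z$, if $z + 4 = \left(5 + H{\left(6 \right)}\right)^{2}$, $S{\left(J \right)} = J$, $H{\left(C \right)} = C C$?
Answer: $-10062$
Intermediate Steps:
$H{\left(C \right)} = C^{2}$
$z = 1677$ ($z = -4 + \left(5 + 6^{2}\right)^{2} = -4 + \left(5 + 36\right)^{2} = -4 + 41^{2} = -4 + 1681 = 1677$)
$S{\left(-6 \right)} z = \left(-6\right) 1677 = -10062$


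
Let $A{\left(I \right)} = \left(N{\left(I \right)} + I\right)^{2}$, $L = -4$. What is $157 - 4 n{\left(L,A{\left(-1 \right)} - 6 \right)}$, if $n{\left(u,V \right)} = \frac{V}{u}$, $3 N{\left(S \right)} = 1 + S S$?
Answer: $\frac{1360}{9} \approx 151.11$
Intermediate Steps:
$N{\left(S \right)} = \frac{1}{3} + \frac{S^{2}}{3}$ ($N{\left(S \right)} = \frac{1 + S S}{3} = \frac{1 + S^{2}}{3} = \frac{1}{3} + \frac{S^{2}}{3}$)
$A{\left(I \right)} = \left(\frac{1}{3} + I + \frac{I^{2}}{3}\right)^{2}$ ($A{\left(I \right)} = \left(\left(\frac{1}{3} + \frac{I^{2}}{3}\right) + I\right)^{2} = \left(\frac{1}{3} + I + \frac{I^{2}}{3}\right)^{2}$)
$157 - 4 n{\left(L,A{\left(-1 \right)} - 6 \right)} = 157 - 4 \frac{\frac{\left(1 + \left(-1\right)^{2} + 3 \left(-1\right)\right)^{2}}{9} - 6}{-4} = 157 - 4 \left(\frac{\left(1 + 1 - 3\right)^{2}}{9} - 6\right) \left(- \frac{1}{4}\right) = 157 - 4 \left(\frac{\left(-1\right)^{2}}{9} - 6\right) \left(- \frac{1}{4}\right) = 157 - 4 \left(\frac{1}{9} \cdot 1 - 6\right) \left(- \frac{1}{4}\right) = 157 - 4 \left(\frac{1}{9} - 6\right) \left(- \frac{1}{4}\right) = 157 - 4 \left(\left(- \frac{53}{9}\right) \left(- \frac{1}{4}\right)\right) = 157 - \frac{53}{9} = \frac{1360}{9}$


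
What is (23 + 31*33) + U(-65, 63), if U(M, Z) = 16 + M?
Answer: 997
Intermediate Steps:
(23 + 31*33) + U(-65, 63) = (23 + 31*33) + (16 - 65) = (23 + 1023) - 49 = 1046 - 49 = 997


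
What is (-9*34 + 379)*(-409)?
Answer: -29857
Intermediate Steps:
(-9*34 + 379)*(-409) = (-306 + 379)*(-409) = 73*(-409) = -29857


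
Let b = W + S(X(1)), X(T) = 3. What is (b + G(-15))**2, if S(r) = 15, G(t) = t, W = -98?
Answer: 9604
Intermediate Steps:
b = -83 (b = -98 + 15 = -83)
(b + G(-15))**2 = (-83 - 15)**2 = (-98)**2 = 9604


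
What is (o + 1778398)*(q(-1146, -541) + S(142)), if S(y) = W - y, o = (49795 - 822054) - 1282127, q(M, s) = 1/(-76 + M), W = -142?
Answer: 47890679706/611 ≈ 7.8381e+7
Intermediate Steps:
o = -2054386 (o = -772259 - 1282127 = -2054386)
S(y) = -142 - y
(o + 1778398)*(q(-1146, -541) + S(142)) = (-2054386 + 1778398)*(1/(-76 - 1146) + (-142 - 1*142)) = -275988*(1/(-1222) + (-142 - 142)) = -275988*(-1/1222 - 284) = -275988*(-347049/1222) = 47890679706/611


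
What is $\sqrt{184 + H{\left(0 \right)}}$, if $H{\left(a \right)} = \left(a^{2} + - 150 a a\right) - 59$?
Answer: $5 \sqrt{5} \approx 11.18$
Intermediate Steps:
$H{\left(a \right)} = -59 - 149 a^{2}$ ($H{\left(a \right)} = \left(a^{2} - 150 a^{2}\right) - 59 = - 149 a^{2} - 59 = -59 - 149 a^{2}$)
$\sqrt{184 + H{\left(0 \right)}} = \sqrt{184 - \left(59 + 149 \cdot 0^{2}\right)} = \sqrt{184 - 59} = \sqrt{125} = 5 \sqrt{5}$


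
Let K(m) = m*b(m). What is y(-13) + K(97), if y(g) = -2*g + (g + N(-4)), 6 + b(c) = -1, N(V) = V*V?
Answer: -650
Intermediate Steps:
N(V) = V²
b(c) = -7 (b(c) = -6 - 1 = -7)
K(m) = -7*m (K(m) = m*(-7) = -7*m)
y(g) = 16 - g (y(g) = -2*g + (g + (-4)²) = -2*g + (g + 16) = -2*g + (16 + g) = 16 - g)
y(-13) + K(97) = (16 - 1*(-13)) - 7*97 = (16 + 13) - 679 = 29 - 679 = -650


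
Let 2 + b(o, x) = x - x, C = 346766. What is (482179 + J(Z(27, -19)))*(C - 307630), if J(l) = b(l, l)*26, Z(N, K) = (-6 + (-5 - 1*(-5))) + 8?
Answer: 18868522272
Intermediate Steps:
b(o, x) = -2 (b(o, x) = -2 + (x - x) = -2 + 0 = -2)
Z(N, K) = 2 (Z(N, K) = (-6 + (-5 + 5)) + 8 = (-6 + 0) + 8 = -6 + 8 = 2)
J(l) = -52 (J(l) = -2*26 = -52)
(482179 + J(Z(27, -19)))*(C - 307630) = (482179 - 52)*(346766 - 307630) = 482127*39136 = 18868522272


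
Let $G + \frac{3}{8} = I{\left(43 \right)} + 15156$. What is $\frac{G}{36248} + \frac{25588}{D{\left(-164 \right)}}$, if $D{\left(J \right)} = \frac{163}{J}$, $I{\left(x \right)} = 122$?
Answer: $- \frac{1216878215065}{47267392} \approx -25745.0$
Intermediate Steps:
$G = \frac{122221}{8}$ ($G = - \frac{3}{8} + \left(122 + 15156\right) = - \frac{3}{8} + 15278 = \frac{122221}{8} \approx 15278.0$)
$\frac{G}{36248} + \frac{25588}{D{\left(-164 \right)}} = \frac{122221}{8 \cdot 36248} + \frac{25588}{163 \frac{1}{-164}} = \frac{122221}{8} \cdot \frac{1}{36248} + \frac{25588}{163 \left(- \frac{1}{164}\right)} = \frac{122221}{289984} + \frac{25588}{- \frac{163}{164}} = \frac{122221}{289984} + 25588 \left(- \frac{164}{163}\right) = \frac{122221}{289984} - \frac{4196432}{163} = - \frac{1216878215065}{47267392}$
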